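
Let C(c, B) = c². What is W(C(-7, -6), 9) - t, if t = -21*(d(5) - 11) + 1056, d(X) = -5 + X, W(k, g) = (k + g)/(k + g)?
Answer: -1286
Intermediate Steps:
W(k, g) = 1 (W(k, g) = (g + k)/(g + k) = 1)
t = 1287 (t = -21*((-5 + 5) - 11) + 1056 = -21*(0 - 11) + 1056 = -21*(-11) + 1056 = 231 + 1056 = 1287)
W(C(-7, -6), 9) - t = 1 - 1*1287 = 1 - 1287 = -1286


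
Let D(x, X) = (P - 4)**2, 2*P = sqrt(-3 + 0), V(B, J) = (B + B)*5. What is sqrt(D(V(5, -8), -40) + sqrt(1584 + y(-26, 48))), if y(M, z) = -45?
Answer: sqrt((8 - I*sqrt(3))**2 + 36*sqrt(19))/2 ≈ 7.3959 - 0.46838*I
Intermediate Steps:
V(B, J) = 10*B (V(B, J) = (2*B)*5 = 10*B)
P = I*sqrt(3)/2 (P = sqrt(-3 + 0)/2 = sqrt(-3)/2 = (I*sqrt(3))/2 = I*sqrt(3)/2 ≈ 0.86602*I)
D(x, X) = (-4 + I*sqrt(3)/2)**2 (D(x, X) = (I*sqrt(3)/2 - 4)**2 = (-4 + I*sqrt(3)/2)**2)
sqrt(D(V(5, -8), -40) + sqrt(1584 + y(-26, 48))) = sqrt((8 - I*sqrt(3))**2/4 + sqrt(1584 - 45)) = sqrt((8 - I*sqrt(3))**2/4 + sqrt(1539)) = sqrt((8 - I*sqrt(3))**2/4 + 9*sqrt(19)) = sqrt(9*sqrt(19) + (8 - I*sqrt(3))**2/4)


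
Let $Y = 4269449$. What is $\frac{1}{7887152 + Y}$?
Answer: $\frac{1}{12156601} \approx 8.226 \cdot 10^{-8}$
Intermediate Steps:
$\frac{1}{7887152 + Y} = \frac{1}{7887152 + 4269449} = \frac{1}{12156601}$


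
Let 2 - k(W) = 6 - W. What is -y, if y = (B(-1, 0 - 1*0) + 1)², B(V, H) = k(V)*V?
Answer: -36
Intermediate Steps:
k(W) = -4 + W (k(W) = 2 - (6 - W) = 2 + (-6 + W) = -4 + W)
B(V, H) = V*(-4 + V) (B(V, H) = (-4 + V)*V = V*(-4 + V))
y = 36 (y = (-(-4 - 1) + 1)² = (-1*(-5) + 1)² = (5 + 1)² = 6² = 36)
-y = -1*36 = -36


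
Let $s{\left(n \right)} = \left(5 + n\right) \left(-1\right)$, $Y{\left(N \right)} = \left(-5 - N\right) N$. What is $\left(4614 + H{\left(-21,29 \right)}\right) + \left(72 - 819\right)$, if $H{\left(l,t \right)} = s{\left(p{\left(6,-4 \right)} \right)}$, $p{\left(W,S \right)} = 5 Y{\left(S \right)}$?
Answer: $3842$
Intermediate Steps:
$Y{\left(N \right)} = N \left(-5 - N\right)$
$p{\left(W,S \right)} = - 5 S \left(5 + S\right)$ ($p{\left(W,S \right)} = 5 \left(- S \left(5 + S\right)\right) = - 5 S \left(5 + S\right)$)
$s{\left(n \right)} = -5 - n$
$H{\left(l,t \right)} = -25$ ($H{\left(l,t \right)} = -5 - \left(-5\right) \left(-4\right) \left(5 - 4\right) = -5 - \left(-5\right) \left(-4\right) 1 = -5 - 20 = -25$)
$\left(4614 + H{\left(-21,29 \right)}\right) + \left(72 - 819\right) = \left(4614 - 25\right) + \left(72 - 819\right) = 4589 + \left(72 - 819\right) = 4589 - 747 = 3842$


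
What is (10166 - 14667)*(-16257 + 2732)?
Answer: 60876025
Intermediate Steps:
(10166 - 14667)*(-16257 + 2732) = -4501*(-13525) = 60876025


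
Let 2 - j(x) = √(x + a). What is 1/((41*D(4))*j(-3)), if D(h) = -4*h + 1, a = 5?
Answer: -1/615 - √2/1230 ≈ -0.0027758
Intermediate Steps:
j(x) = 2 - √(5 + x) (j(x) = 2 - √(x + 5) = 2 - √(5 + x))
D(h) = 1 - 4*h
1/((41*D(4))*j(-3)) = 1/((41*(1 - 4*4))*(2 - √(5 - 3))) = 1/((41*(1 - 16))*(2 - √2)) = 1/((41*(-15))*(2 - √2)) = 1/(-615*(2 - √2)) = 1/(-1230 + 615*√2)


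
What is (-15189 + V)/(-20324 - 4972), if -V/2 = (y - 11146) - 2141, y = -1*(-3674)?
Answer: -4037/25296 ≈ -0.15959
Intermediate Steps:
y = 3674
V = 19226 (V = -2*((3674 - 11146) - 2141) = -2*(-7472 - 2141) = -2*(-9613) = 19226)
(-15189 + V)/(-20324 - 4972) = (-15189 + 19226)/(-20324 - 4972) = 4037/(-25296) = 4037*(-1/25296) = -4037/25296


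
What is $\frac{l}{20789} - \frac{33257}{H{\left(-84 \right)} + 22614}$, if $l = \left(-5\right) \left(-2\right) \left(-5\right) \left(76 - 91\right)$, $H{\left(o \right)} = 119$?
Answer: $- \frac{674330023}{472596337} \approx -1.4269$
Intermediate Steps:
$l = 750$ ($l = 10 \left(-5\right) \left(-15\right) = \left(-50\right) \left(-15\right) = 750$)
$\frac{l}{20789} - \frac{33257}{H{\left(-84 \right)} + 22614} = \frac{750}{20789} - \frac{33257}{119 + 22614} = 750 \cdot \frac{1}{20789} - \frac{33257}{22733} = \frac{750}{20789} - \frac{33257}{22733} = - \frac{674330023}{472596337}$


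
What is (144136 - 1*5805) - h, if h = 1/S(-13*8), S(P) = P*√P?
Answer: 138331 - I*√26/5408 ≈ 1.3833e+5 - 0.00094287*I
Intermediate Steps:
S(P) = P^(3/2)
h = I*√26/5408 (h = 1/((-13*8)^(3/2)) = 1/((-104)^(3/2)) = 1/(-208*I*√26) = I*√26/5408 ≈ 0.00094287*I)
(144136 - 1*5805) - h = (144136 - 1*5805) - I*√26/5408 = (144136 - 5805) - I*√26/5408 = 138331 - I*√26/5408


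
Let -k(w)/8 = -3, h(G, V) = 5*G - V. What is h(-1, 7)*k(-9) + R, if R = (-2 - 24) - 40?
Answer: -354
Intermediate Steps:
h(G, V) = -V + 5*G
k(w) = 24 (k(w) = -8*(-3) = 24)
R = -66 (R = -26 - 40 = -66)
h(-1, 7)*k(-9) + R = (-1*7 + 5*(-1))*24 - 66 = (-7 - 5)*24 - 66 = -12*24 - 66 = -288 - 66 = -354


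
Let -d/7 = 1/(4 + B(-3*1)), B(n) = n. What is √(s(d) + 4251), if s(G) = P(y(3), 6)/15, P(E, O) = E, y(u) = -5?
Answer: 4*√2391/3 ≈ 65.197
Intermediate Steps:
d = -7 (d = -7/(4 - 3*1) = -7/(4 - 3) = -7/1 = -7*1 = -7)
s(G) = -⅓ (s(G) = -5/15 = -5*1/15 = -⅓)
√(s(d) + 4251) = √(-⅓ + 4251) = √(12752/3) = 4*√2391/3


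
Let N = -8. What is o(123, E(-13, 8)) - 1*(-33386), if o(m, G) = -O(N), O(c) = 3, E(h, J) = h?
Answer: 33383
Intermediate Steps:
o(m, G) = -3 (o(m, G) = -1*3 = -3)
o(123, E(-13, 8)) - 1*(-33386) = -3 - 1*(-33386) = -3 + 33386 = 33383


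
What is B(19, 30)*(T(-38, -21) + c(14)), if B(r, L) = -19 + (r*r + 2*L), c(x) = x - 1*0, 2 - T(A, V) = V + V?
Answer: 23316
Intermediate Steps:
T(A, V) = 2 - 2*V (T(A, V) = 2 - (V + V) = 2 - 2*V)
c(x) = x (c(x) = x + 0 = x)
B(r, L) = -19 + r² + 2*L (B(r, L) = -19 + (r² + 2*L) = -19 + r² + 2*L)
B(19, 30)*(T(-38, -21) + c(14)) = (-19 + 19² + 2*30)*((2 - 2*(-21)) + 14) = (-19 + 361 + 60)*((2 + 42) + 14) = 402*(44 + 14) = 402*58 = 23316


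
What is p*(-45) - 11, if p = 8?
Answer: -371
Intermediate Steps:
p*(-45) - 11 = 8*(-45) - 11 = -360 - 11 = -371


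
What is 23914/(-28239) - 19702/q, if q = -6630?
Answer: 22100831/10401365 ≈ 2.1248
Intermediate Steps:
23914/(-28239) - 19702/q = 23914/(-28239) - 19702/(-6630) = 23914*(-1/28239) - 19702*(-1/6630) = -23914/28239 + 9851/3315 = 22100831/10401365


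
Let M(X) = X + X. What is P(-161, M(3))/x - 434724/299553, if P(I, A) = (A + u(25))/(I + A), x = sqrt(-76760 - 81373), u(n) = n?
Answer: -144908/99851 + I*sqrt(158133)/790665 ≈ -1.4512 + 0.00050294*I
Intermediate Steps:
M(X) = 2*X
x = I*sqrt(158133) (x = sqrt(-158133) = I*sqrt(158133) ≈ 397.66*I)
P(I, A) = (25 + A)/(A + I) (P(I, A) = (A + 25)/(I + A) = (25 + A)/(A + I))
P(-161, M(3))/x - 434724/299553 = ((25 + 2*3)/(2*3 - 161))/((I*sqrt(158133))) - 434724/299553 = ((25 + 6)/(6 - 161))*(-I*sqrt(158133)/158133) - 434724*1/299553 = (31/(-155))*(-I*sqrt(158133)/158133) - 144908/99851 = (-1/155*31)*(-I*sqrt(158133)/158133) - 144908/99851 = -(-1)*I*sqrt(158133)/790665 - 144908/99851 = I*sqrt(158133)/790665 - 144908/99851 = -144908/99851 + I*sqrt(158133)/790665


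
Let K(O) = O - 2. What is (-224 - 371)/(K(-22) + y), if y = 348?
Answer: -595/324 ≈ -1.8364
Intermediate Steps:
K(O) = -2 + O
(-224 - 371)/(K(-22) + y) = (-224 - 371)/((-2 - 22) + 348) = -595/(-24 + 348) = -595/324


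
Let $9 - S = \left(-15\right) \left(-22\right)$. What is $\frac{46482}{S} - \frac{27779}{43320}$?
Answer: $- \frac{674172433}{4635240} \approx -145.45$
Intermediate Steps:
$S = -321$ ($S = 9 - \left(-15\right) \left(-22\right) = 9 - 330 = -321$)
$\frac{46482}{S} - \frac{27779}{43320} = \frac{46482}{-321} - \frac{27779}{43320} = 46482 \left(- \frac{1}{321}\right) - \frac{27779}{43320} = - \frac{15494}{107} - \frac{27779}{43320} = - \frac{674172433}{4635240}$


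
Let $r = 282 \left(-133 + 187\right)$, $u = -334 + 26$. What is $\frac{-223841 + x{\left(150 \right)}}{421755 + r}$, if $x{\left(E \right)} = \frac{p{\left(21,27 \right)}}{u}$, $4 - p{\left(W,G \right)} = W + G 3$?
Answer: $- \frac{4924495}{9613626} \approx -0.51224$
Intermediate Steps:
$p{\left(W,G \right)} = 4 - W - 3 G$ ($p{\left(W,G \right)} = 4 - \left(W + G 3\right) = 4 - \left(W + 3 G\right) = 4 - W - 3 G$)
$u = -308$
$x{\left(E \right)} = \frac{7}{22}$ ($x{\left(E \right)} = \frac{4 - 21 - 81}{-308} = \left(4 - 21 - 81\right) \left(- \frac{1}{308}\right) = \left(-98\right) \left(- \frac{1}{308}\right) = \frac{7}{22}$)
$r = 15228$ ($r = 282 \cdot 54 = 15228$)
$\frac{-223841 + x{\left(150 \right)}}{421755 + r} = \frac{-223841 + \frac{7}{22}}{421755 + 15228} = - \frac{4924495}{22 \cdot 436983} = \left(- \frac{4924495}{22}\right) \frac{1}{436983} = - \frac{4924495}{9613626}$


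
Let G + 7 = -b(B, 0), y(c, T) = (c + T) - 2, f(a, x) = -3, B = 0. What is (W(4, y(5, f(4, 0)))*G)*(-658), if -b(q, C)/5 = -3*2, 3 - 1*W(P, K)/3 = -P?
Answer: 511266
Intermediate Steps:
y(c, T) = -2 + T + c (y(c, T) = (T + c) - 2 = -2 + T + c)
W(P, K) = 9 + 3*P (W(P, K) = 9 - (-3)*P = 9 + 3*P)
b(q, C) = 30 (b(q, C) = -(-15)*2 = -5*(-6) = 30)
G = -37 (G = -7 - 1*30 = -7 - 30 = -37)
(W(4, y(5, f(4, 0)))*G)*(-658) = ((9 + 3*4)*(-37))*(-658) = ((9 + 12)*(-37))*(-658) = (21*(-37))*(-658) = -777*(-658) = 511266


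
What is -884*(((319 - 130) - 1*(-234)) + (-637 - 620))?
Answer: 737256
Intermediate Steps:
-884*(((319 - 130) - 1*(-234)) + (-637 - 620)) = -884*((189 + 234) - 1257) = -884*(423 - 1257) = -884*(-834) = 737256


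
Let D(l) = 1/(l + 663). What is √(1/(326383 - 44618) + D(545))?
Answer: √24079029978190/170186060 ≈ 0.028833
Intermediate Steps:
D(l) = 1/(663 + l)
√(1/(326383 - 44618) + D(545)) = √(1/(326383 - 44618) + 1/(663 + 545)) = √(1/281765 + 1/1208) = √(282973/340372120) = √24079029978190/170186060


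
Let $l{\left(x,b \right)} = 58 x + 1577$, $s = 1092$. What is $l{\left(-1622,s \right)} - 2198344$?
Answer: $-2290843$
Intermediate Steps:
$l{\left(x,b \right)} = 1577 + 58 x$
$l{\left(-1622,s \right)} - 2198344 = \left(1577 + 58 \left(-1622\right)\right) - 2198344 = \left(1577 - 94076\right) - 2198344 = -92499 - 2198344 = -2290843$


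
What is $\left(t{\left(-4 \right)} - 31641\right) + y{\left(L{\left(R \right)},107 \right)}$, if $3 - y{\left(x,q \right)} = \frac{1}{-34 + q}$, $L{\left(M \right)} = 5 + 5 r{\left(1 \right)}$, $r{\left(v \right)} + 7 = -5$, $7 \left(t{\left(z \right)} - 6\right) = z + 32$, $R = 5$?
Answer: $- \frac{2308845}{73} \approx -31628.0$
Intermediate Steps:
$t{\left(z \right)} = \frac{74}{7} + \frac{z}{7}$ ($t{\left(z \right)} = 6 + \frac{z + 32}{7} = 6 + \frac{32 + z}{7} = 6 + \left(\frac{32}{7} + \frac{z}{7}\right) = \frac{74}{7} + \frac{z}{7}$)
$r{\left(v \right)} = -12$ ($r{\left(v \right)} = -7 - 5 = -12$)
$L{\left(M \right)} = -55$ ($L{\left(M \right)} = 5 + 5 \left(-12\right) = 5 - 60 = -55$)
$y{\left(x,q \right)} = 3 - \frac{1}{-34 + q}$
$\left(t{\left(-4 \right)} - 31641\right) + y{\left(L{\left(R \right)},107 \right)} = \left(\left(\frac{74}{7} + \frac{1}{7} \left(-4\right)\right) - 31641\right) + \frac{-103 + 3 \cdot 107}{-34 + 107} = \left(\left(\frac{74}{7} - \frac{4}{7}\right) - 31641\right) + \frac{-103 + 321}{73} = \left(10 - 31641\right) + \frac{1}{73} \cdot 218 = -31631 + \frac{218}{73} = - \frac{2308845}{73}$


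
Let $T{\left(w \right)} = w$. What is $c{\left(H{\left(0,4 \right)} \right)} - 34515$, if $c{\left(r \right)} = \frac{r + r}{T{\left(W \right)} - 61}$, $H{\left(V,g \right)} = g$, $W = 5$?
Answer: $- \frac{241606}{7} \approx -34515.0$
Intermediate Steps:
$c{\left(r \right)} = - \frac{r}{28}$ ($c{\left(r \right)} = \frac{r + r}{5 - 61} = \frac{2 r}{-56} = 2 r \left(- \frac{1}{56}\right) = - \frac{r}{28}$)
$c{\left(H{\left(0,4 \right)} \right)} - 34515 = \left(- \frac{1}{28}\right) 4 - 34515 = - \frac{1}{7} - 34515 = - \frac{241606}{7}$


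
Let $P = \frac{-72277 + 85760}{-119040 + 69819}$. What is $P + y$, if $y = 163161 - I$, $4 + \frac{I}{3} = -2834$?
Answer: $\frac{8450001692}{49221} \approx 1.7167 \cdot 10^{5}$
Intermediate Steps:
$I = -8514$ ($I = -12 + 3 \left(-2834\right) = -12 - 8502 = -8514$)
$P = - \frac{13483}{49221}$ ($P = \frac{13483}{-49221} = 13483 \left(- \frac{1}{49221}\right) = - \frac{13483}{49221} \approx -0.27393$)
$y = 171675$ ($y = 163161 - -8514 = 163161 + 8514 = 171675$)
$P + y = - \frac{13483}{49221} + 171675 = \frac{8450001692}{49221}$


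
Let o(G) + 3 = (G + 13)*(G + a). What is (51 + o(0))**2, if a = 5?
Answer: 12769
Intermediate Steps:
o(G) = -3 + (5 + G)*(13 + G) (o(G) = -3 + (G + 13)*(G + 5) = -3 + (13 + G)*(5 + G) = -3 + (5 + G)*(13 + G))
(51 + o(0))**2 = (51 + (62 + 0**2 + 18*0))**2 = (51 + (62 + 0 + 0))**2 = (51 + 62)**2 = 113**2 = 12769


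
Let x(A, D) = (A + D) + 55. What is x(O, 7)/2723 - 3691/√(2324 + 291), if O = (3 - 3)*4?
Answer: 62/2723 - 3691*√2615/2615 ≈ -72.156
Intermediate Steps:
O = 0 (O = 0*4 = 0)
x(A, D) = 55 + A + D
x(O, 7)/2723 - 3691/√(2324 + 291) = (55 + 0 + 7)/2723 - 3691/√(2324 + 291) = 62*(1/2723) - 3691*√2615/2615 = 62/2723 - 3691*√2615/2615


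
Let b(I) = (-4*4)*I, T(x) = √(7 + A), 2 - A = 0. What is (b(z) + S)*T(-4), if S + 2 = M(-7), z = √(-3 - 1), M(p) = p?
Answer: -27 - 96*I ≈ -27.0 - 96.0*I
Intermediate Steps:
A = 2 (A = 2 - 1*0 = 2 + 0 = 2)
z = 2*I (z = √(-4) = 2*I ≈ 2.0*I)
S = -9 (S = -2 - 7 = -9)
T(x) = 3 (T(x) = √(7 + 2) = √9 = 3)
b(I) = -16*I
(b(z) + S)*T(-4) = (-32*I - 9)*3 = (-9 - 32*I)*3 = -27 - 96*I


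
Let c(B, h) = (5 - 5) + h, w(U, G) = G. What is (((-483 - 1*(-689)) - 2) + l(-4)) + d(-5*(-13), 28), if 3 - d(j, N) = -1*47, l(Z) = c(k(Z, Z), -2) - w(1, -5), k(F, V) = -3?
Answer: 257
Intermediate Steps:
c(B, h) = h (c(B, h) = 0 + h = h)
l(Z) = 3 (l(Z) = -2 - 1*(-5) = -2 + 5 = 3)
d(j, N) = 50 (d(j, N) = 3 - (-1)*47 = 3 - 1*(-47) = 3 + 47 = 50)
(((-483 - 1*(-689)) - 2) + l(-4)) + d(-5*(-13), 28) = (((-483 - 1*(-689)) - 2) + 3) + 50 = (((-483 + 689) - 2) + 3) + 50 = ((206 - 2) + 3) + 50 = (204 + 3) + 50 = 207 + 50 = 257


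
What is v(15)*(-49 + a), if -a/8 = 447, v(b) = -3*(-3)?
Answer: -32625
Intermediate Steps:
v(b) = 9
a = -3576 (a = -8*447 = -3576)
v(15)*(-49 + a) = 9*(-49 - 3576) = 9*(-3625) = -32625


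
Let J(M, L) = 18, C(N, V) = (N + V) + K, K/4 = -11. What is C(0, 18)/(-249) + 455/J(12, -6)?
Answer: 37921/1494 ≈ 25.382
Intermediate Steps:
K = -44 (K = 4*(-11) = -44)
C(N, V) = -44 + N + V (C(N, V) = (N + V) - 44 = -44 + N + V)
C(0, 18)/(-249) + 455/J(12, -6) = (-44 + 0 + 18)/(-249) + 455/18 = -26*(-1/249) + 455*(1/18) = 26/249 + 455/18 = 37921/1494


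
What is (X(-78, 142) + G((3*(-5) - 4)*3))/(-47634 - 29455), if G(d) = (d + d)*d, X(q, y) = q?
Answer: -6420/77089 ≈ -0.083280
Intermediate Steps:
G(d) = 2*d**2 (G(d) = (2*d)*d = 2*d**2)
(X(-78, 142) + G((3*(-5) - 4)*3))/(-47634 - 29455) = (-78 + 2*((3*(-5) - 4)*3)**2)/(-47634 - 29455) = (-78 + 2*((-15 - 4)*3)**2)/(-77089) = (-78 + 2*(-19*3)**2)*(-1/77089) = (-78 + 2*(-57)**2)*(-1/77089) = (-78 + 2*3249)*(-1/77089) = (-78 + 6498)*(-1/77089) = 6420*(-1/77089) = -6420/77089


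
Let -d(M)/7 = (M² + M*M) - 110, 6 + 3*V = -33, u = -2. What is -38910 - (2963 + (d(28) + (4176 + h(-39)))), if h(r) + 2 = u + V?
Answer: -35826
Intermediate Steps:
V = -13 (V = -2 + (⅓)*(-33) = -2 - 11 = -13)
h(r) = -17 (h(r) = -2 + (-2 - 13) = -2 - 15 = -17)
d(M) = 770 - 14*M² (d(M) = -7*((M² + M*M) - 110) = -7*((M² + M²) - 110) = -7*(2*M² - 110) = -7*(-110 + 2*M²) = 770 - 14*M²)
-38910 - (2963 + (d(28) + (4176 + h(-39)))) = -38910 - (2963 + ((770 - 14*28²) + (4176 - 17))) = -38910 - (2963 + ((770 - 14*784) + 4159)) = -38910 - (2963 + ((770 - 10976) + 4159)) = -38910 - (2963 + (-10206 + 4159)) = -38910 - (2963 - 6047) = -38910 - 1*(-3084) = -38910 + 3084 = -35826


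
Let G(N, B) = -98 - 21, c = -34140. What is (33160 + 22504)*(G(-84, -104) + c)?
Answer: -1906992976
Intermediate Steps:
G(N, B) = -119
(33160 + 22504)*(G(-84, -104) + c) = (33160 + 22504)*(-119 - 34140) = 55664*(-34259) = -1906992976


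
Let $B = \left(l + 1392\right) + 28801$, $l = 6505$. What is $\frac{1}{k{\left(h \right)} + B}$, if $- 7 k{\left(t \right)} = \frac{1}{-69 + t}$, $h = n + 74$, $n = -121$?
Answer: $\frac{812}{29798777} \approx 2.7249 \cdot 10^{-5}$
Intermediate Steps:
$h = -47$ ($h = -121 + 74 = -47$)
$k{\left(t \right)} = - \frac{1}{7 \left(-69 + t\right)}$
$B = 36698$ ($B = \left(6505 + 1392\right) + 28801 = 7897 + 28801 = 36698$)
$\frac{1}{k{\left(h \right)} + B} = \frac{1}{- \frac{1}{-483 + 7 \left(-47\right)} + 36698} = \frac{1}{- \frac{1}{-483 - 329} + 36698} = \frac{1}{- \frac{1}{-812} + 36698} = \frac{1}{\left(-1\right) \left(- \frac{1}{812}\right) + 36698} = \frac{1}{\frac{1}{812} + 36698} = \frac{1}{\frac{29798777}{812}} = \frac{812}{29798777}$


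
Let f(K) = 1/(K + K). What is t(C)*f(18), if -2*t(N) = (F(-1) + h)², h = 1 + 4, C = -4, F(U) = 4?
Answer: -9/8 ≈ -1.1250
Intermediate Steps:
f(K) = 1/(2*K)
h = 5
t(N) = -81/2 (t(N) = -(4 + 5)²/2 = -½*9² = -½*81 = -81/2)
t(C)*f(18) = -81/(4*18) = -81/2*1/36 = -9/8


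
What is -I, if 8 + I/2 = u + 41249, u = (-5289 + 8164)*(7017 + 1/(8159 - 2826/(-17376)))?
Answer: -8307159483608/205469 ≈ -4.0430e+7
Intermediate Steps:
u = 4145105994775/205469 (u = 2875*(7017 + 1/(8159 - 2826*(-1/17376))) = 2875*(7017 + 1/(8159 + 471/2896)) = 2875*(7017 + 1/(23628935/2896)) = 2875*(7017 + 2896/23628935) = 2875*(165804239791/23628935) = 4145105994775/205469 ≈ 2.0174e+7)
I = 8307159483608/205469 (I = -16 + 2*(4145105994775/205469 + 41249) = -16 + 2*(4153581385556/205469) = -16 + 8307162771112/205469 = 8307159483608/205469 ≈ 4.0430e+7)
-I = -1*8307159483608/205469 = -8307159483608/205469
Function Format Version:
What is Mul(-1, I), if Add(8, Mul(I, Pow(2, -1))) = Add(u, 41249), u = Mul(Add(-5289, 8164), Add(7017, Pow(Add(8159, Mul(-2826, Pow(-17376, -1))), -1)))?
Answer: Rational(-8307159483608, 205469) ≈ -4.0430e+7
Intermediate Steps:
u = Rational(4145105994775, 205469) (u = Mul(2875, Add(7017, Pow(Add(8159, Mul(-2826, Rational(-1, 17376))), -1))) = Mul(2875, Add(7017, Pow(Add(8159, Rational(471, 2896)), -1))) = Mul(2875, Add(7017, Pow(Rational(23628935, 2896), -1))) = Mul(2875, Add(7017, Rational(2896, 23628935))) = Mul(2875, Rational(165804239791, 23628935)) = Rational(4145105994775, 205469) ≈ 2.0174e+7)
I = Rational(8307159483608, 205469) (I = Add(-16, Mul(2, Add(Rational(4145105994775, 205469), 41249))) = Add(-16, Mul(2, Rational(4153581385556, 205469))) = Add(-16, Rational(8307162771112, 205469)) = Rational(8307159483608, 205469) ≈ 4.0430e+7)
Mul(-1, I) = Mul(-1, Rational(8307159483608, 205469)) = Rational(-8307159483608, 205469)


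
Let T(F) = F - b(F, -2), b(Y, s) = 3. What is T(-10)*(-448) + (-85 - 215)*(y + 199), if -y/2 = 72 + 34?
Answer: 9724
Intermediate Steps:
y = -212 (y = -2*(72 + 34) = -2*106 = -212)
T(F) = -3 + F (T(F) = F - 1*3 = F - 3 = -3 + F)
T(-10)*(-448) + (-85 - 215)*(y + 199) = (-3 - 10)*(-448) + (-85 - 215)*(-212 + 199) = -13*(-448) - 300*(-13) = 5824 + 3900 = 9724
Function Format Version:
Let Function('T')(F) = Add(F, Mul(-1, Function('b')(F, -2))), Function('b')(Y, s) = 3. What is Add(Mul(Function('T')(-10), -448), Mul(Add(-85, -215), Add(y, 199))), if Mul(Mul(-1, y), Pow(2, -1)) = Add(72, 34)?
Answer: 9724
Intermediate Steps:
y = -212 (y = Mul(-2, Add(72, 34)) = Mul(-2, 106) = -212)
Function('T')(F) = Add(-3, F) (Function('T')(F) = Add(F, Mul(-1, 3)) = Add(F, -3) = Add(-3, F))
Add(Mul(Function('T')(-10), -448), Mul(Add(-85, -215), Add(y, 199))) = Add(Mul(Add(-3, -10), -448), Mul(Add(-85, -215), Add(-212, 199))) = Add(Mul(-13, -448), Mul(-300, -13)) = Add(5824, 3900) = 9724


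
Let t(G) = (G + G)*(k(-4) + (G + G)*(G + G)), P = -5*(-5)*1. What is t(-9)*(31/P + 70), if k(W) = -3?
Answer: -10290618/25 ≈ -4.1162e+5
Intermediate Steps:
P = 25 (P = 25*1 = 25)
t(G) = 2*G*(-3 + 4*G**2) (t(G) = (G + G)*(-3 + (G + G)*(G + G)) = (2*G)*(-3 + (2*G)*(2*G)) = (2*G)*(-3 + 4*G**2) = 2*G*(-3 + 4*G**2))
t(-9)*(31/P + 70) = (-6*(-9) + 8*(-9)**3)*(31/25 + 70) = (54 + 8*(-729))*(31*(1/25) + 70) = (54 - 5832)*(31/25 + 70) = -5778*1781/25 = -10290618/25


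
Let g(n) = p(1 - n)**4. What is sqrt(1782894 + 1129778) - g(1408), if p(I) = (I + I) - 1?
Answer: -62793341850625 + 4*sqrt(182042) ≈ -6.2793e+13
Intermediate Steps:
p(I) = -1 + 2*I (p(I) = 2*I - 1 = -1 + 2*I)
g(n) = (1 - 2*n)**4 (g(n) = (-1 + 2*(1 - n))**4 = (-1 + (2 - 2*n))**4 = (1 - 2*n)**4)
sqrt(1782894 + 1129778) - g(1408) = sqrt(1782894 + 1129778) - (-1 + 2*1408)**4 = sqrt(2912672) - (-1 + 2816)**4 = 4*sqrt(182042) - 1*2815**4 = 4*sqrt(182042) - 1*62793341850625 = 4*sqrt(182042) - 62793341850625 = -62793341850625 + 4*sqrt(182042)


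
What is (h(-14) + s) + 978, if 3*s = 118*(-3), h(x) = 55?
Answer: 915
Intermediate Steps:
s = -118 (s = (118*(-3))/3 = (⅓)*(-354) = -118)
(h(-14) + s) + 978 = (55 - 118) + 978 = -63 + 978 = 915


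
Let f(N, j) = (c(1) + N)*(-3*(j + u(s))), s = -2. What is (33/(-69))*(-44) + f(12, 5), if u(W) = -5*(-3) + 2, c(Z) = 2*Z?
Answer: -20768/23 ≈ -902.96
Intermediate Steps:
u(W) = 17 (u(W) = 15 + 2 = 17)
f(N, j) = (-51 - 3*j)*(2 + N) (f(N, j) = (2*1 + N)*(-3*(j + 17)) = (2 + N)*(-3*(17 + j)) = (2 + N)*(-51 - 3*j) = (-51 - 3*j)*(2 + N))
(33/(-69))*(-44) + f(12, 5) = (33/(-69))*(-44) + (-102 - 51*12 - 6*5 - 3*12*5) = (33*(-1/69))*(-44) + (-102 - 612 - 30 - 180) = -11/23*(-44) - 924 = 484/23 - 924 = -20768/23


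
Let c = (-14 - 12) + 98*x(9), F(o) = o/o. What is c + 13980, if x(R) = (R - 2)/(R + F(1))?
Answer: 70113/5 ≈ 14023.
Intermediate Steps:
F(o) = 1
x(R) = (-2 + R)/(1 + R) (x(R) = (R - 2)/(R + 1) = (-2 + R)/(1 + R))
c = 213/5 (c = (-14 - 12) + 98*((-2 + 9)/(1 + 9)) = -26 + 98*(7/10) = -26 + 343/5 = 213/5 ≈ 42.600)
c + 13980 = 213/5 + 13980 = 70113/5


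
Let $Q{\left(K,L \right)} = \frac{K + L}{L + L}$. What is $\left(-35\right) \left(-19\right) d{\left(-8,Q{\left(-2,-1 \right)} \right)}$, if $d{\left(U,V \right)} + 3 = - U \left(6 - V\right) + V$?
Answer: $\frac{45885}{2} \approx 22943.0$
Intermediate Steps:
$Q{\left(K,L \right)} = \frac{K + L}{2 L}$
$d{\left(U,V \right)} = -3 + V - U \left(6 - V\right)$ ($d{\left(U,V \right)} = -3 + \left(- U \left(6 - V\right) + V\right) = -3 - \left(- V + U \left(6 - V\right)\right) = -3 + V - U \left(6 - V\right)$)
$\left(-35\right) \left(-19\right) d{\left(-8,Q{\left(-2,-1 \right)} \right)} = \left(-35\right) \left(-19\right) \left(-3 + \frac{-2 - 1}{2 \left(-1\right)} - -48 - 8 \frac{-2 - 1}{2 \left(-1\right)}\right) = 665 \left(-3 + \frac{1}{2} \left(-1\right) \left(-3\right) + 48 - 8 \cdot \frac{1}{2} \left(-1\right) \left(-3\right)\right) = 665 \left(-3 + \frac{3}{2} + 48 - 12\right) = 665 \cdot \frac{69}{2} = \frac{45885}{2}$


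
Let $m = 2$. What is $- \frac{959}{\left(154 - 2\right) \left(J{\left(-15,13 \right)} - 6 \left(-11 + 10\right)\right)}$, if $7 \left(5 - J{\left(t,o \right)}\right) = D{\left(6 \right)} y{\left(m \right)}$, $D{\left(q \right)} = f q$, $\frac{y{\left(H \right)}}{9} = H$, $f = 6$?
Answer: $\frac{6713}{86792} \approx 0.077346$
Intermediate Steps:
$y{\left(H \right)} = 9 H$
$D{\left(q \right)} = 6 q$
$J{\left(t,o \right)} = - \frac{613}{7}$ ($J{\left(t,o \right)} = 5 - \frac{6 \cdot 6 \cdot 9 \cdot 2}{7} = 5 - \frac{36 \cdot 18}{7} = 5 - \frac{648}{7} = - \frac{613}{7}$)
$- \frac{959}{\left(154 - 2\right) \left(J{\left(-15,13 \right)} - 6 \left(-11 + 10\right)\right)} = - \frac{959}{\left(154 - 2\right) \left(- \frac{613}{7} - 6 \left(-11 + 10\right)\right)} = - \frac{959}{152 \left(- \frac{613}{7} - -6\right)} = - \frac{959}{152 \left(- \frac{613}{7} + 6\right)} = - \frac{959}{152 \left(- \frac{571}{7}\right)} = - \frac{959}{- \frac{86792}{7}} = \left(-959\right) \left(- \frac{7}{86792}\right) = \frac{6713}{86792}$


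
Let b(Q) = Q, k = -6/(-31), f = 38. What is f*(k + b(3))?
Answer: 3762/31 ≈ 121.35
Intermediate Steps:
k = 6/31 (k = -6*(-1/31) = 6/31 ≈ 0.19355)
f*(k + b(3)) = 38*(6/31 + 3) = 38*(99/31) = 3762/31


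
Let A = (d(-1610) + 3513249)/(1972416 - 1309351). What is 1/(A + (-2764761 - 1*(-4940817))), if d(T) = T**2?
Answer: 6565/14285868089 ≈ 4.5954e-7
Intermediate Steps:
A = 60449/6565 (A = ((-1610)**2 + 3513249)/(1972416 - 1309351) = (2592100 + 3513249)/663065 = 6105349*(1/663065) = 60449/6565 ≈ 9.2078)
1/(A + (-2764761 - 1*(-4940817))) = 1/(60449/6565 + (-2764761 - 1*(-4940817))) = 1/(60449/6565 + (-2764761 + 4940817)) = 1/(60449/6565 + 2176056) = 1/(14285868089/6565) = 6565/14285868089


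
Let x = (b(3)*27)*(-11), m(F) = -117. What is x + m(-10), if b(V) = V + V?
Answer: -1899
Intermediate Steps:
b(V) = 2*V
x = -1782 (x = ((2*3)*27)*(-11) = (6*27)*(-11) = 162*(-11) = -1782)
x + m(-10) = -1782 - 117 = -1899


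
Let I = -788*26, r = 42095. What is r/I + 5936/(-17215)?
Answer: -846282193/352700920 ≈ -2.3994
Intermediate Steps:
I = -20488
r/I + 5936/(-17215) = 42095/(-20488) + 5936/(-17215) = 42095*(-1/20488) + 5936*(-1/17215) = -42095/20488 - 5936/17215 = -846282193/352700920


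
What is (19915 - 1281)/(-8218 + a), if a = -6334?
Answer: -9317/7276 ≈ -1.2805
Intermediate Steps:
(19915 - 1281)/(-8218 + a) = (19915 - 1281)/(-8218 - 6334) = 18634/(-14552) = 18634*(-1/14552) = -9317/7276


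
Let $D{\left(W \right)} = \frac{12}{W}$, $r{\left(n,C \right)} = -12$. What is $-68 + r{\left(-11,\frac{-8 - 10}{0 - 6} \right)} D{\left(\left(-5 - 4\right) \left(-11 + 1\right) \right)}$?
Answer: $- \frac{348}{5} \approx -69.6$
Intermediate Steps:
$-68 + r{\left(-11,\frac{-8 - 10}{0 - 6} \right)} D{\left(\left(-5 - 4\right) \left(-11 + 1\right) \right)} = -68 - 12 \frac{12}{\left(-5 - 4\right) \left(-11 + 1\right)} = -68 - 12 \frac{12}{\left(-9\right) \left(-10\right)} = -68 - 12 \cdot \frac{12}{90} = -68 - 12 \cdot 12 \cdot \frac{1}{90} = -68 - \frac{8}{5} = - \frac{348}{5}$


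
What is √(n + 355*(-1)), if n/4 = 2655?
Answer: √10265 ≈ 101.32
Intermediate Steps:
n = 10620 (n = 4*2655 = 10620)
√(n + 355*(-1)) = √(10620 + 355*(-1)) = √(10620 - 355) = √10265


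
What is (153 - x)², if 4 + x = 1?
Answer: 24336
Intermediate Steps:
x = -3 (x = -4 + 1 = -3)
(153 - x)² = (153 - 1*(-3))² = (153 + 3)² = 156² = 24336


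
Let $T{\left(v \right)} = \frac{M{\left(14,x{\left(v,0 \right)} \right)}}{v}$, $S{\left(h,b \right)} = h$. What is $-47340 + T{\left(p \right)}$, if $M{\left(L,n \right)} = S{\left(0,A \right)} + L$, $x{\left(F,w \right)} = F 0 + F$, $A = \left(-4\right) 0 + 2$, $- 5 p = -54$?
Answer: $- \frac{1278145}{27} \approx -47339.0$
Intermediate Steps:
$p = \frac{54}{5}$ ($p = \left(- \frac{1}{5}\right) \left(-54\right) = \frac{54}{5} \approx 10.8$)
$A = 2$ ($A = 0 + 2 = 2$)
$x{\left(F,w \right)} = F$ ($x{\left(F,w \right)} = 0 + F = F$)
$M{\left(L,n \right)} = L$ ($M{\left(L,n \right)} = 0 + L = L$)
$T{\left(v \right)} = \frac{14}{v}$
$-47340 + T{\left(p \right)} = -47340 + \frac{14}{\frac{54}{5}} = -47340 + 14 \cdot \frac{5}{54} = -47340 + \frac{35}{27} = - \frac{1278145}{27}$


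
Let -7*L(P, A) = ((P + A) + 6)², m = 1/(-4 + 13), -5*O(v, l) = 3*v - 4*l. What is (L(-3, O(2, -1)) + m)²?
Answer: 4/3969 ≈ 0.0010078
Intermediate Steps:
O(v, l) = -3*v/5 + 4*l/5 (O(v, l) = -(3*v - 4*l)/5 = -(-4*l + 3*v)/5 = -3*v/5 + 4*l/5)
m = ⅑ (m = 1/9 = ⅑ ≈ 0.11111)
L(P, A) = -(6 + A + P)²/7 (L(P, A) = -((P + A) + 6)²/7 = -((A + P) + 6)²/7 = -(6 + A + P)²/7)
(L(-3, O(2, -1)) + m)² = (-(6 + (-⅗*2 + (⅘)*(-1)) - 3)²/7 + ⅑)² = (-(6 + (-6/5 - ⅘) - 3)²/7 + ⅑)² = (-(6 - 2 - 3)²/7 + ⅑)² = (-⅐*1² + ⅑)² = (-⅐*1 + ⅑)² = (-⅐ + ⅑)² = (-2/63)² = 4/3969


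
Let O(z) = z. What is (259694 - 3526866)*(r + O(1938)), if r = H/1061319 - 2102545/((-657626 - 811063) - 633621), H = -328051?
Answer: -1431878402251428494/226060947 ≈ -6.3340e+9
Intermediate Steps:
r = 312422707/452121894 (r = -328051/1061319 - 2102545/((-657626 - 811063) - 633621) = -328051*1/1061319 - 2102545/(-1468689 - 633621) = -328051/1061319 - 2102545/(-2102310) = -328051/1061319 - 2102545*(-1/2102310) = -328051/1061319 + 8947/8946 = 312422707/452121894 ≈ 0.69101)
(259694 - 3526866)*(r + O(1938)) = (259694 - 3526866)*(312422707/452121894 + 1938) = -3267172*876524653279/452121894 = -1431878402251428494/226060947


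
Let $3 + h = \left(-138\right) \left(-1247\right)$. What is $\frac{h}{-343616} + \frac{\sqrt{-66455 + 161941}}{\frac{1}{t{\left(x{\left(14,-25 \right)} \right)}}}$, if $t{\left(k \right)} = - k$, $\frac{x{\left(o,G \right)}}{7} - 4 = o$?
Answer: $- \frac{172083}{343616} - 126 \sqrt{95486} \approx -38936.0$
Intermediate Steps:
$x{\left(o,G \right)} = 28 + 7 o$
$h = 172083$ ($h = -3 - -172086 = -3 + 172086 = 172083$)
$\frac{h}{-343616} + \frac{\sqrt{-66455 + 161941}}{\frac{1}{t{\left(x{\left(14,-25 \right)} \right)}}} = \frac{172083}{-343616} + \frac{\sqrt{-66455 + 161941}}{\frac{1}{\left(-1\right) \left(28 + 7 \cdot 14\right)}} = 172083 \left(- \frac{1}{343616}\right) + \frac{\sqrt{95486}}{\frac{1}{\left(-1\right) \left(28 + 98\right)}} = - \frac{172083}{343616} + \frac{\sqrt{95486}}{\frac{1}{\left(-1\right) 126}} = - \frac{172083}{343616} + \frac{\sqrt{95486}}{\frac{1}{-126}} = - \frac{172083}{343616} + \frac{\sqrt{95486}}{- \frac{1}{126}} = - \frac{172083}{343616} + \sqrt{95486} \left(-126\right) = - \frac{172083}{343616} - 126 \sqrt{95486}$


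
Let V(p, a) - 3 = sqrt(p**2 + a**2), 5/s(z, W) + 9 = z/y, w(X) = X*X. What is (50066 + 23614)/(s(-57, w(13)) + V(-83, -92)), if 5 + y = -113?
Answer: -448918425/38752583 + 186046605*sqrt(15353)/38752583 ≈ 583.28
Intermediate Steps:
y = -118 (y = -5 - 113 = -118)
w(X) = X**2
s(z, W) = 5/(-9 - z/118) (s(z, W) = 5/(-9 + z/(-118)) = 5/(-9 + z*(-1/118)) = 5/(-9 - z/118))
V(p, a) = 3 + sqrt(a**2 + p**2) (V(p, a) = 3 + sqrt(p**2 + a**2) = 3 + sqrt(a**2 + p**2))
(50066 + 23614)/(s(-57, w(13)) + V(-83, -92)) = (50066 + 23614)/(-590/(1062 - 57) + (3 + sqrt((-92)**2 + (-83)**2))) = 73680/(-590/1005 + (3 + sqrt(8464 + 6889))) = 73680/(-590*1/1005 + (3 + sqrt(15353))) = 73680/(-118/201 + (3 + sqrt(15353))) = 73680/(485/201 + sqrt(15353))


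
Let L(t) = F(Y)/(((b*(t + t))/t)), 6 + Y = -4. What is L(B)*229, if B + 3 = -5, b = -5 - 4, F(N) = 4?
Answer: -458/9 ≈ -50.889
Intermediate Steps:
Y = -10 (Y = -6 - 4 = -10)
b = -9
B = -8 (B = -3 - 5 = -8)
L(t) = -2/9 (L(t) = 4/(((-9*(t + t))/t)) = 4/(((-18*t)/t)) = 4/(-18) = 4*(-1/18) = -2/9)
L(B)*229 = -2/9*229 = -458/9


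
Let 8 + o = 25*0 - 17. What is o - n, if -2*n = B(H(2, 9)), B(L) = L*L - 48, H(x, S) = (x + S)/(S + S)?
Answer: -31631/648 ≈ -48.813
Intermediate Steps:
H(x, S) = (S + x)/(2*S) (H(x, S) = (S + x)/((2*S)) = (S + x)*(1/(2*S)) = (S + x)/(2*S))
B(L) = -48 + L**2 (B(L) = L**2 - 48 = -48 + L**2)
n = 15431/648 (n = -(-48 + ((1/2)*(9 + 2)/9)**2)/2 = -(-48 + ((1/2)*(1/9)*11)**2)/2 = -(-48 + (11/18)**2)/2 = -(-48 + 121/324)/2 = -1/2*(-15431/324) = 15431/648 ≈ 23.813)
o = -25 (o = -8 + (25*0 - 17) = -8 + (0 - 17) = -8 - 17 = -25)
o - n = -25 - 1*15431/648 = -25 - 15431/648 = -31631/648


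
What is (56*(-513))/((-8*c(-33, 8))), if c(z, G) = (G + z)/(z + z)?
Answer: 237006/25 ≈ 9480.2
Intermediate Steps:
c(z, G) = (G + z)/(2*z) (c(z, G) = (G + z)/((2*z)) = (G + z)*(1/(2*z)) = (G + z)/(2*z))
(56*(-513))/((-8*c(-33, 8))) = (56*(-513))/((-4*(8 - 33)/(-33))) = -28728/((-4*(-1)*(-25)/33)) = -28728/((-8*25/66)) = -28728/(-100/33) = -28728*(-33/100) = 237006/25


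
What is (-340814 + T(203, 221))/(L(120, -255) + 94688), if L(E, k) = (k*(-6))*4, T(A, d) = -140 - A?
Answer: -341157/100808 ≈ -3.3842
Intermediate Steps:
L(E, k) = -24*k (L(E, k) = -6*k*4 = -24*k)
(-340814 + T(203, 221))/(L(120, -255) + 94688) = (-340814 + (-140 - 1*203))/(-24*(-255) + 94688) = (-340814 + (-140 - 203))/(6120 + 94688) = (-340814 - 343)/100808 = -341157*1/100808 = -341157/100808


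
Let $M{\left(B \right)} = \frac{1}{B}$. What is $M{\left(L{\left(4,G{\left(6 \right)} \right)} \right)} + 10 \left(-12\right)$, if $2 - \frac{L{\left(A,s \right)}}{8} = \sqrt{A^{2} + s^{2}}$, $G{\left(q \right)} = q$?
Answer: $- \frac{23041}{192} - \frac{\sqrt{13}}{192} \approx -120.02$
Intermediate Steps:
$L{\left(A,s \right)} = 16 - 8 \sqrt{A^{2} + s^{2}}$
$M{\left(L{\left(4,G{\left(6 \right)} \right)} \right)} + 10 \left(-12\right) = \frac{1}{16 - 8 \sqrt{4^{2} + 6^{2}}} + 10 \left(-12\right) = \frac{1}{16 - 8 \sqrt{16 + 36}} - 120 = \frac{1}{16 - 8 \sqrt{52}} - 120 = \frac{1}{16 - 8 \cdot 2 \sqrt{13}} - 120 = \frac{1}{16 - 16 \sqrt{13}} - 120 = -120 + \frac{1}{16 - 16 \sqrt{13}}$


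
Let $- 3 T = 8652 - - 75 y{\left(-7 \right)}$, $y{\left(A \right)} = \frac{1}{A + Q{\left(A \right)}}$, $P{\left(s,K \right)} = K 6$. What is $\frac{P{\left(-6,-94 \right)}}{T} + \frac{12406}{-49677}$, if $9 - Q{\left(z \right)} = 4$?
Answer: $- \frac{15212002}{285295011} \approx -0.05332$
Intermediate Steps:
$P{\left(s,K \right)} = 6 K$
$Q{\left(z \right)} = 5$ ($Q{\left(z \right)} = 9 - 4 = 5$)
$y{\left(A \right)} = \frac{1}{5 + A}$ ($y{\left(A \right)} = \frac{1}{A + 5} = \frac{1}{5 + A}$)
$T = - \frac{5743}{2}$ ($T = - \frac{8652 - - \frac{75}{5 - 7}}{3} = - \frac{8652 - - \frac{75}{-2}}{3} = - \frac{8652 - \left(-75\right) \left(- \frac{1}{2}\right)}{3} = - \frac{8652 - \frac{75}{2}}{3} = \left(- \frac{1}{3}\right) \frac{17229}{2} = - \frac{5743}{2} \approx -2871.5$)
$\frac{P{\left(-6,-94 \right)}}{T} + \frac{12406}{-49677} = \frac{6 \left(-94\right)}{- \frac{5743}{2}} + \frac{12406}{-49677} = \left(-564\right) \left(- \frac{2}{5743}\right) + 12406 \left(- \frac{1}{49677}\right) = \frac{1128}{5743} - \frac{12406}{49677} = - \frac{15212002}{285295011}$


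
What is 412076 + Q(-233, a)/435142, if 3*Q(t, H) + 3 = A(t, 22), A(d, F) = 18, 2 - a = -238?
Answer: 179311574797/435142 ≈ 4.1208e+5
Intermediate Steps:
a = 240 (a = 2 - 1*(-238) = 2 + 238 = 240)
Q(t, H) = 5 (Q(t, H) = -1 + (1/3)*18 = -1 + 6 = 5)
412076 + Q(-233, a)/435142 = 412076 + 5/435142 = 179311574797/435142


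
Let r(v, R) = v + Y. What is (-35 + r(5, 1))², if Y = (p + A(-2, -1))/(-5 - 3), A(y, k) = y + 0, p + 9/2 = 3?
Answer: 223729/256 ≈ 873.94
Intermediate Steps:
p = -3/2 (p = -9/2 + 3 = -3/2 ≈ -1.5000)
A(y, k) = y
Y = 7/16 (Y = (-3/2 - 2)/(-5 - 3) = -7/2/(-8) = -7/2*(-⅛) = 7/16 ≈ 0.43750)
r(v, R) = 7/16 + v (r(v, R) = v + 7/16 = 7/16 + v)
(-35 + r(5, 1))² = (-35 + (7/16 + 5))² = (-35 + 87/16)² = (-473/16)² = 223729/256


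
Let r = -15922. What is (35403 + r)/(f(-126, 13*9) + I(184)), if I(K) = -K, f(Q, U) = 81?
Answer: -19481/103 ≈ -189.14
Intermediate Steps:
(35403 + r)/(f(-126, 13*9) + I(184)) = (35403 - 15922)/(81 - 1*184) = 19481/(81 - 184) = 19481/(-103) = 19481*(-1/103) = -19481/103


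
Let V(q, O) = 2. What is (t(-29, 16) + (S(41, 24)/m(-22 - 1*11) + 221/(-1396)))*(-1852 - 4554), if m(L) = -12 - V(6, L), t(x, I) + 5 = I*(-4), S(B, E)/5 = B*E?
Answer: 13164249925/4886 ≈ 2.6943e+6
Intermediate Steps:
S(B, E) = 5*B*E (S(B, E) = 5*(B*E) = 5*B*E)
t(x, I) = -5 - 4*I (t(x, I) = -5 + I*(-4) = -5 - 4*I)
m(L) = -14 (m(L) = -12 - 1*2 = -12 - 2 = -14)
(t(-29, 16) + (S(41, 24)/m(-22 - 1*11) + 221/(-1396)))*(-1852 - 4554) = ((-5 - 4*16) + ((5*41*24)/(-14) + 221/(-1396)))*(-1852 - 4554) = ((-5 - 64) + (4920*(-1/14) + 221*(-1/1396)))*(-6406) = (-69 + (-2460/7 - 221/1396))*(-6406) = (-69 - 3435707/9772)*(-6406) = -4109975/9772*(-6406) = 13164249925/4886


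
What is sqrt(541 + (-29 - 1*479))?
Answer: sqrt(33) ≈ 5.7446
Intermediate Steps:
sqrt(541 + (-29 - 1*479)) = sqrt(541 + (-29 - 479)) = sqrt(541 - 508) = sqrt(33)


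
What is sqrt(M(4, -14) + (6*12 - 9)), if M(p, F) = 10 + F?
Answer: sqrt(59) ≈ 7.6811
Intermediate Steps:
sqrt(M(4, -14) + (6*12 - 9)) = sqrt((10 - 14) + (6*12 - 9)) = sqrt(-4 + (72 - 9)) = sqrt(-4 + 63) = sqrt(59)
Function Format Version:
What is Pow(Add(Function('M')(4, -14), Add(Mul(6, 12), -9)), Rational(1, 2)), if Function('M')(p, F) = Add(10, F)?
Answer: Pow(59, Rational(1, 2)) ≈ 7.6811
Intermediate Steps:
Pow(Add(Function('M')(4, -14), Add(Mul(6, 12), -9)), Rational(1, 2)) = Pow(Add(Add(10, -14), Add(Mul(6, 12), -9)), Rational(1, 2)) = Pow(Add(-4, Add(72, -9)), Rational(1, 2)) = Pow(Add(-4, 63), Rational(1, 2)) = Pow(59, Rational(1, 2))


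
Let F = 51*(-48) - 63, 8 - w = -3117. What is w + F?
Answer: 614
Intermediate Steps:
w = 3125 (w = 8 - 1*(-3117) = 8 + 3117 = 3125)
F = -2511 (F = -2448 - 63 = -2511)
w + F = 3125 - 2511 = 614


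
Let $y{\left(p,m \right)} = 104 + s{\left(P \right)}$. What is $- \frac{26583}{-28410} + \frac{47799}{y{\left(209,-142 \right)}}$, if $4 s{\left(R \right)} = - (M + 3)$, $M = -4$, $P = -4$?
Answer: $\frac{604773719}{1316330} \approx 459.44$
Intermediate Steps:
$s{\left(R \right)} = \frac{1}{4}$ ($s{\left(R \right)} = \frac{\left(-1\right) \left(-4 + 3\right)}{4} = \frac{\left(-1\right) \left(-1\right)}{4} = \frac{1}{4} \cdot 1 = \frac{1}{4}$)
$y{\left(p,m \right)} = \frac{417}{4}$ ($y{\left(p,m \right)} = 104 + \frac{1}{4} = \frac{417}{4}$)
$- \frac{26583}{-28410} + \frac{47799}{y{\left(209,-142 \right)}} = - \frac{26583}{-28410} + \frac{47799}{\frac{417}{4}} = \left(-26583\right) \left(- \frac{1}{28410}\right) + 47799 \cdot \frac{4}{417} = \frac{8861}{9470} + \frac{63732}{139} = \frac{604773719}{1316330}$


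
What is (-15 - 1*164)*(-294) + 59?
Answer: 52685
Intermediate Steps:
(-15 - 1*164)*(-294) + 59 = (-15 - 164)*(-294) + 59 = -179*(-294) + 59 = 52626 + 59 = 52685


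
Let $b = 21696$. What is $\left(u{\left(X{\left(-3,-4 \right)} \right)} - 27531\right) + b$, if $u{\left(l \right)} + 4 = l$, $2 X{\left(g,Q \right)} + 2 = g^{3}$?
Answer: $- \frac{11707}{2} \approx -5853.5$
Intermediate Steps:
$X{\left(g,Q \right)} = -1 + \frac{g^{3}}{2}$
$u{\left(l \right)} = -4 + l$
$\left(u{\left(X{\left(-3,-4 \right)} \right)} - 27531\right) + b = \left(\left(-4 + \left(-1 + \frac{\left(-3\right)^{3}}{2}\right)\right) - 27531\right) + 21696 = \left(\left(-4 + \left(-1 + \frac{1}{2} \left(-27\right)\right)\right) - 27531\right) + 21696 = \left(\left(-4 - \frac{29}{2}\right) - 27531\right) + 21696 = \left(- \frac{37}{2} - 27531\right) + 21696 = - \frac{55099}{2} + 21696 = - \frac{11707}{2}$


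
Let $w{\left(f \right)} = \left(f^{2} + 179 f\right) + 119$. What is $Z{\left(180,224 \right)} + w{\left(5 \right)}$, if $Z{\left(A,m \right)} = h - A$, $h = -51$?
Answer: $808$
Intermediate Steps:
$w{\left(f \right)} = 119 + f^{2} + 179 f$
$Z{\left(A,m \right)} = -51 - A$
$Z{\left(180,224 \right)} + w{\left(5 \right)} = \left(-51 - 180\right) + \left(119 + 5^{2} + 179 \cdot 5\right) = \left(-51 - 180\right) + \left(119 + 25 + 895\right) = -231 + 1039 = 808$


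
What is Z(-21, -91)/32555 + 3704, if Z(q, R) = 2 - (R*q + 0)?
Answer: 120581811/32555 ≈ 3703.9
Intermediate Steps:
Z(q, R) = 2 - R*q
Z(-21, -91)/32555 + 3704 = (2 - 1*(-91)*(-21))/32555 + 3704 = (2 - 1911)*(1/32555) + 3704 = -1909*1/32555 + 3704 = -1909/32555 + 3704 = 120581811/32555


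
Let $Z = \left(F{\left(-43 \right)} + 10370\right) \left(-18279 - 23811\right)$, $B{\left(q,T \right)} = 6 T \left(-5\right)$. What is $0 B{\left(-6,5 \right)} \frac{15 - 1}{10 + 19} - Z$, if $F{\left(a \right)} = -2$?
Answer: $436389120$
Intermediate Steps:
$B{\left(q,T \right)} = - 30 T$
$Z = -436389120$ ($Z = \left(-2 + 10370\right) \left(-18279 - 23811\right) = 10368 \left(-42090\right) = -436389120$)
$0 B{\left(-6,5 \right)} \frac{15 - 1}{10 + 19} - Z = 0 \left(\left(-30\right) 5\right) \frac{15 - 1}{10 + 19} - -436389120 = 0 \left(-150\right) \frac{14}{29} + 436389120 = 0 \cdot 14 \cdot \frac{1}{29} + 436389120 = 0 \cdot \frac{14}{29} + 436389120 = 0 + 436389120 = 436389120$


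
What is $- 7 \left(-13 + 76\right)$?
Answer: $-441$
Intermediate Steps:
$- 7 \left(-13 + 76\right) = \left(-7\right) 63 = -441$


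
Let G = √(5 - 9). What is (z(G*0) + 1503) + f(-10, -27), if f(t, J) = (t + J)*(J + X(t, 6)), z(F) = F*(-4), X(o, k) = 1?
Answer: 2465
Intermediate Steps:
G = 2*I (G = √(-4) = 2*I ≈ 2.0*I)
z(F) = -4*F
f(t, J) = (1 + J)*(J + t) (f(t, J) = (t + J)*(J + 1) = (J + t)*(1 + J) = (1 + J)*(J + t))
(z(G*0) + 1503) + f(-10, -27) = (-4*2*I*0 + 1503) + (-27 - 10 + (-27)² - 27*(-10)) = (-4*0 + 1503) + (-27 - 10 + 729 + 270) = (0 + 1503) + 962 = 1503 + 962 = 2465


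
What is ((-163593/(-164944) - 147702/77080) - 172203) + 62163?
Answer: -174880936918881/1589235440 ≈ -1.1004e+5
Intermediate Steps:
((-163593/(-164944) - 147702/77080) - 172203) + 62163 = ((-163593*(-1/164944) - 147702*1/77080) - 172203) + 62163 = ((163593/164944 - 73851/38540) - 172203) + 62163 = (-1469101281/1589235440 - 172203) + 62163 = -273672579575601/1589235440 + 62163 = -174880936918881/1589235440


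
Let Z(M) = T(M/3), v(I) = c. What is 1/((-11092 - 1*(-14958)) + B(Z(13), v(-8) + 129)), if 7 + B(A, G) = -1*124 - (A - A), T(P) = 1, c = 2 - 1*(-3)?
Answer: 1/3735 ≈ 0.00026774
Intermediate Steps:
c = 5 (c = 2 + 3 = 5)
v(I) = 5
Z(M) = 1
B(A, G) = -131 (B(A, G) = -7 + (-1*124 - (A - A)) = -7 + (-124 - 1*0) = -7 + (-124 + 0) = -7 - 124 = -131)
1/((-11092 - 1*(-14958)) + B(Z(13), v(-8) + 129)) = 1/((-11092 - 1*(-14958)) - 131) = 1/((-11092 + 14958) - 131) = 1/(3866 - 131) = 1/3735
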